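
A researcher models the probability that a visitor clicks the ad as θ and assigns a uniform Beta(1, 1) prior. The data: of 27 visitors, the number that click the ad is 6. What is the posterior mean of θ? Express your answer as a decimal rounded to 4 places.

Posterior mean ≈ 0.2414

The binomial likelihood is conjugate to the Beta prior: with 6 successes and 21 failures, the posterior is Beta(1+6, 1+21) = Beta(7, 22).
E[θ | data] = 7/(7+22) = 0.2414.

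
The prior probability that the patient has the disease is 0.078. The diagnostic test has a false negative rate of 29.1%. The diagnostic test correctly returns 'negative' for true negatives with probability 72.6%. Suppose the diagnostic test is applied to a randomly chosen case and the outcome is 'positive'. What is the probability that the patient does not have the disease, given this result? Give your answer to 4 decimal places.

Write H for 'the patient has the disease'. Prior odds H:¬H = 0.078/0.922 = 0.084599. For the 'positive' outcome, the likelihood ratio is 0.709/0.274 = 2.5876.
Posterior odds = 0.084599 × 2.5876 = 0.21891, so P(H|E) = 0.21891/(1+0.21891) = 0.1796. Then P(¬H|E) = 1 − 0.1796 = 0.8204.

P(¬H | E) ≈ 0.8204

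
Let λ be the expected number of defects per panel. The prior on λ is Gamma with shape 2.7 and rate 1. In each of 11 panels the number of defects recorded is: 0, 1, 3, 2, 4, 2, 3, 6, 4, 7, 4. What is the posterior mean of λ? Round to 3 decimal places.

Total count ∑xᵢ = 36 over n = 11 panels.
Gamma is conjugate to the Poisson likelihood: posterior is Gamma(shape = 2.7+36 = 38.7, rate = 1+11 = 12).
E[λ | data] = 38.7/12 = 3.225.

Posterior mean ≈ 3.225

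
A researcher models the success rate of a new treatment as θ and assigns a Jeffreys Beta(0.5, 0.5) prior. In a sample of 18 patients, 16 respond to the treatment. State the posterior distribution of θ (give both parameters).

Posterior: Beta(16.5, 2.5)

The binomial likelihood is conjugate to the Beta prior: with 16 successes and 2 failures, the posterior is Beta(0.5+16, 0.5+2) = Beta(16.5, 2.5).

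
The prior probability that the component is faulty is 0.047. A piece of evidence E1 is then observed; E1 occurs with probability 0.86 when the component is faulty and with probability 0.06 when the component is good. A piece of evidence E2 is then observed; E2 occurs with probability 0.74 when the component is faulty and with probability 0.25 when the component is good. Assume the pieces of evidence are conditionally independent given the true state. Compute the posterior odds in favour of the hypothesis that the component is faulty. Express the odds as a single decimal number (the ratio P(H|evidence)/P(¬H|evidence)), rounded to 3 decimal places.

Posterior odds ≈ 2.092

Prior odds = 0.047/(1−0.047) = 0.049318. In log-odds, ln(0.049318) = -3.0095.
Add log likelihood ratios: ln(14.333) + ln(2.9600) = 3.7478.
Posterior log-odds = 0.73831, so posterior odds = exp(0.73831) = 2.0924.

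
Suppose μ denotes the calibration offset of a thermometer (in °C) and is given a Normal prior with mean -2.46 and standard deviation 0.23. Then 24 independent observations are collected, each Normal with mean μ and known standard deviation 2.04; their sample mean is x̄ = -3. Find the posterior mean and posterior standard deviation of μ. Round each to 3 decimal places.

With known σ, the Normal prior is conjugate. Weight on the data is w = (n/σ²)/(n/σ² + 1/τ₀²) = 5.76701/(5.76701+18.9036) = 0.23376.
Posterior mean = w·x̄ + (1−w)·μ₀ = 0.23376·-3 + 0.76624·-2.46 = -2.586. Posterior variance = 1/(5.76701+18.9036) = 0.0405341, so SD = 0.201.

Posterior mean ≈ -2.586; posterior SD ≈ 0.201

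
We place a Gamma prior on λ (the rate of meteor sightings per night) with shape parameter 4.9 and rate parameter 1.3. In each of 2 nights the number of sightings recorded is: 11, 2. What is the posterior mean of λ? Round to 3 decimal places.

Total count ∑xᵢ = 13 over n = 2 nights.
Gamma is conjugate to the Poisson likelihood: posterior is Gamma(shape = 4.9+13 = 17.9, rate = 1.3+2 = 3.3).
Posterior mean = shape/rate = 17.9/3.3 = 5.424.

Posterior mean ≈ 5.424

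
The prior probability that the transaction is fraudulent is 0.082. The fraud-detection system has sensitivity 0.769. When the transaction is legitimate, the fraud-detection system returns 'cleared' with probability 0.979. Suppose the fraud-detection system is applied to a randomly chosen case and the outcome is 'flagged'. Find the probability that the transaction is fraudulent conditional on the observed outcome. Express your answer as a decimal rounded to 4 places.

P(H | E) ≈ 0.7659

Write H for 'the transaction is fraudulent'. Prior odds H:¬H = 0.082/0.918 = 0.089325. For the 'flagged' outcome, the likelihood ratio is 0.769/0.021 = 36.619.
Posterior odds = 0.089325 × 36.619 = 3.2710, so P(H|E) = 3.2710/(1+3.2710) = 0.7659.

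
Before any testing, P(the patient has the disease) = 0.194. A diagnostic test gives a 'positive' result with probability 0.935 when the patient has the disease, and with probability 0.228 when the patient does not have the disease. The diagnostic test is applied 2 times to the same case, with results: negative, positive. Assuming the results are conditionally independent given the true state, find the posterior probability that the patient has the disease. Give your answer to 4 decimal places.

Let H be the event that the patient has the disease; start with P(H) = 0.194. P('positive'|H) = 0.935, P('positive'|¬H) = 0.228.
Update on result 1 ('negative'): P(H) ← 0.065·0.1940 / (0.065·0.1940 + 0.772·0.8060) = 0.012610/0.63484 = 0.0199.
Update on result 2 ('positive'): P(H) ← 0.935·0.0199 / (0.935·0.0199 + 0.228·0.9801) = 0.018572/0.24204 = 0.0767.

Posterior P(H) ≈ 0.0767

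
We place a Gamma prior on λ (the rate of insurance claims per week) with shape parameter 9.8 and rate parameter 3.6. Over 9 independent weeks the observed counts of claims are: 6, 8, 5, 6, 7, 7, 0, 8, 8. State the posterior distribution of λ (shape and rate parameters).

Posterior: Gamma(shape=64.8, rate=12.6)

The Poisson likelihood adds the total count to the shape and the number of exposure periods to the rate. Here ∑xᵢ = 55 and n = 9, so shape 9.8→64.8 and rate 3.6→12.6.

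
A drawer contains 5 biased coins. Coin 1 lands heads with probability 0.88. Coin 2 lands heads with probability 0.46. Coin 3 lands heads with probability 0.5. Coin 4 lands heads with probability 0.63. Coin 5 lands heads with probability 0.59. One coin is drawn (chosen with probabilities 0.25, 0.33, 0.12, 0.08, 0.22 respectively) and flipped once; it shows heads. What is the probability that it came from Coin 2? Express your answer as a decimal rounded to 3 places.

Posterior probability ≈ 0.248

P(heads|C1) = 0.88; P(heads|C2) = 0.46; P(heads|C3) = 0.5; P(heads|C4) = 0.63; P(heads|C5) = 0.59.
Prior × likelihood for each source: 0.25·0.88=0.2200, 0.33·0.46=0.1518, 0.12·0.5=0.06000, 0.08·0.63=0.05040, 0.22·0.59=0.1298. Summing gives P(heads) = 0.61200.
P(Coin 2 | heads) = 0.1518 / 0.61200 = 0.248.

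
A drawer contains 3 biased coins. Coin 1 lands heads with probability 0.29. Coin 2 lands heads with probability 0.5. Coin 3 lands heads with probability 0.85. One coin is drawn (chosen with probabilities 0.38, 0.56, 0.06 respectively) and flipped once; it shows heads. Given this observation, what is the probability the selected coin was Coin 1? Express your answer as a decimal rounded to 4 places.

P(heads|C1) = 0.29; P(heads|C2) = 0.5; P(heads|C3) = 0.85.
Prior × likelihood for each source: 0.38·0.29=0.1102, 0.56·0.5=0.2800, 0.06·0.85=0.05100. Summing gives P(heads) = 0.44120.
P(Coin 1 | heads) = 0.1102 / 0.44120 = 0.2498.

Posterior probability ≈ 0.2498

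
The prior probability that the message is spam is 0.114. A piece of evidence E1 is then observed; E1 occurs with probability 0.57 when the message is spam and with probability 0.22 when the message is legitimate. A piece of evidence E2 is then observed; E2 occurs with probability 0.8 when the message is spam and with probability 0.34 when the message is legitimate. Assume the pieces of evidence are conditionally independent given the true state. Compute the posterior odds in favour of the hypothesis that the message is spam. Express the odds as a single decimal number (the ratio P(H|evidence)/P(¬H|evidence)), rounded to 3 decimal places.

Posterior odds ≈ 0.784

Prior odds = 0.114/(1−0.114) = 0.12867. In log-odds, ln(0.12867) = -2.0505.
Add log likelihood ratios: ln(2.5909) + ln(2.3529) = 1.8077.
Posterior log-odds = -0.24284, so posterior odds = exp(-0.24284) = 0.78439.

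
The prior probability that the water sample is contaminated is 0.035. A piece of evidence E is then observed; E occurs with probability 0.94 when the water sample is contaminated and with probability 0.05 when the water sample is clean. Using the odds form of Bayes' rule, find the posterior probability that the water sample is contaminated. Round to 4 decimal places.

Posterior probability ≈ 0.4054

Prior odds = 0.035/(1−0.035) = 0.036269. In log-odds, ln(0.036269) = -3.3168.
Add log likelihood ratio: ln(18.800) = 2.9339.
Posterior log-odds = -0.38292, so posterior odds = exp(-0.38292) = 0.68187. Converting, P(H|E) = 0.68187/1.6819 = 0.4054.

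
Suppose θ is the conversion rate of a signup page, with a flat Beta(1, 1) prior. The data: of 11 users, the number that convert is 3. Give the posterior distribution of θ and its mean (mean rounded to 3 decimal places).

Posterior: Beta(4, 9); mean ≈ 0.308

The binomial likelihood is conjugate to the Beta prior: with 3 successes and 8 failures, the posterior is Beta(1+3, 1+8) = Beta(4, 9).
Posterior mean = α/(α+β) = 4/13 = 0.308.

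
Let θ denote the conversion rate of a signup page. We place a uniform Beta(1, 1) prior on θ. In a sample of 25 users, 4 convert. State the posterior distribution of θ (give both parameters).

The binomial likelihood is conjugate to the Beta prior: with 4 successes and 21 failures, the posterior is Beta(1+4, 1+21) = Beta(5, 22).

Posterior: Beta(5, 22)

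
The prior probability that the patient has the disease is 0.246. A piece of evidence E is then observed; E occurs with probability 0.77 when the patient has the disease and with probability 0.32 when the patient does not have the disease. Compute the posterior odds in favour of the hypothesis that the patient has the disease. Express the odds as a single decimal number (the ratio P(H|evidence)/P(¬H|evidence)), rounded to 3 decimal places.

Posterior odds ≈ 0.785

Prior odds = 0.246/(1−0.246) = 0.32626.
Likelihood ratio for E = 0.77/0.32 = 2.4062.
Posterior odds = prior odds × LR = 0.78506.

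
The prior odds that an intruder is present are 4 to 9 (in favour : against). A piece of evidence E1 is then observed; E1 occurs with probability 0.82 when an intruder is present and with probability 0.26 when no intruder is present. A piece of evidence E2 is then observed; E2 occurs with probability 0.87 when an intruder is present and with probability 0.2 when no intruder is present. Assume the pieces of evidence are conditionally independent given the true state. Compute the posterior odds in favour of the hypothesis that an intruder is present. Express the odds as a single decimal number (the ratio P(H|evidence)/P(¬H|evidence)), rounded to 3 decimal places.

Posterior odds ≈ 6.097

Prior odds = 4/9 = 0.44444. In log-odds, ln(0.44444) = -0.81093.
Add log likelihood ratios: ln(3.1538) + ln(4.3500) = 2.6188.
Posterior log-odds = 1.8079, so posterior odds = exp(1.8079) = 6.0974.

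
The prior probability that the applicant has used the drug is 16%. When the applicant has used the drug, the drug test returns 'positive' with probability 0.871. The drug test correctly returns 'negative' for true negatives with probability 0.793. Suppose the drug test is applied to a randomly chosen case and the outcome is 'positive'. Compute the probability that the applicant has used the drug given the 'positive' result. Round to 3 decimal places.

P(H | E) ≈ 0.445

Let H be the event that the applicant has used the drug. P(H) = 0.16, so P(¬H) = 0.84. With E the 'positive' result, P(E|H) = 0.871 and P(E|¬H) = 0.207.
P(E) = 0.871·0.16 + 0.207·0.84 = 0.13936 + 0.17388 = 0.31324.
By Bayes' theorem, P(H|E) = 0.13936 / 0.31324 = 0.445.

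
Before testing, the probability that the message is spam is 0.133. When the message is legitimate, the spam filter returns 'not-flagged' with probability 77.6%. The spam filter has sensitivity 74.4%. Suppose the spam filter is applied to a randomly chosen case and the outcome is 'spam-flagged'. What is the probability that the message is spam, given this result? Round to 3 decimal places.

Let H be the event that the message is spam. P(H) = 0.133, so P(¬H) = 0.867. With E the 'spam-flagged' result, P(E|H) = 0.744 and P(E|¬H) = 0.224.
P(E) = 0.744·0.133 + 0.224·0.867 = 0.098952 + 0.19421 = 0.29316.
By Bayes' theorem, P(H|E) = 0.098952 / 0.29316 = 0.338.

P(H | E) ≈ 0.338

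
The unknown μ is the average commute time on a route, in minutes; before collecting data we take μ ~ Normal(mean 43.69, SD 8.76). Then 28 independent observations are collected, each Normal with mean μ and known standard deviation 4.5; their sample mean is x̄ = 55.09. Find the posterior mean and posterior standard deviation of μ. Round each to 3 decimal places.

With known σ, the Normal prior is conjugate. Weight on the data is w = (n/σ²)/(n/σ² + 1/τ₀²) = 1.38272/(1.38272+0.0130314) = 0.99066.
Posterior mean = w·x̄ + (1−w)·μ₀ = 0.99066·55.09 + 0.0093365·43.69 = 54.984. Posterior variance = 1/(1.38272+0.0130314) = 0.716462, so SD = 0.846.

Posterior mean ≈ 54.984; posterior SD ≈ 0.846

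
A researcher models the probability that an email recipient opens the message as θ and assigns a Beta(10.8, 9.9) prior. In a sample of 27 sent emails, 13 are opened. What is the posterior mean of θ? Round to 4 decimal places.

The binomial likelihood is conjugate to the Beta prior: with 13 successes and 14 failures, the posterior is Beta(10.8+13, 9.9+14) = Beta(23.8, 23.9).
E[θ | data] = 23.8/(23.8+23.9) = 0.4990.

Posterior mean ≈ 0.4990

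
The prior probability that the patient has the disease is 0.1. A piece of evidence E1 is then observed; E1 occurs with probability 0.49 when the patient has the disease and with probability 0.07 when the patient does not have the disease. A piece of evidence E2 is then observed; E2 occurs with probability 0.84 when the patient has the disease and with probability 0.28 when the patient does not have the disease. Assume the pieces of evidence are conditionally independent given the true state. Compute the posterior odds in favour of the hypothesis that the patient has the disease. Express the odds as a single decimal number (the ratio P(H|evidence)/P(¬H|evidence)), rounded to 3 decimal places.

Prior odds = 0.1/(1−0.1) = 0.11111.
Likelihood ratio for E1 = 0.49/0.07 = 7.0000.
Likelihood ratio for E2 = 0.84/0.28 = 3.0000.
Posterior odds = prior odds × LR₁ × LR₂ = 2.3333.

Posterior odds ≈ 2.333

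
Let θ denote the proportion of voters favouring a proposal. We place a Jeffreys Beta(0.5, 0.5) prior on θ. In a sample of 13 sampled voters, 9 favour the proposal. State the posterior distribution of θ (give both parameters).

Posterior: Beta(9.5, 4.5)

Observing 9 successes and 4 failures updates Beta(0.5, 0.5) by adding the success and failure counts to the two shape parameters: α = 0.5+9 = 9.5, β = 0.5+4 = 4.5.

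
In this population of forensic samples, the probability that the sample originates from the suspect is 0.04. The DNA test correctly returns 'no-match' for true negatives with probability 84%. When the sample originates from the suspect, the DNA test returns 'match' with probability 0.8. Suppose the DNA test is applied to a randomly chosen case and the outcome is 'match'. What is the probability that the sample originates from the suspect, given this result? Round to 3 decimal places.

Write H for 'the sample originates from the suspect'. Prior odds H:¬H = 0.04/0.96 = 0.041667. For the 'match' outcome, the likelihood ratio is 0.8/0.16 = 5.0000.
Posterior odds = 0.041667 × 5.0000 = 0.20833, so P(H|E) = 0.20833/(1+0.20833) = 0.172.

P(H | E) ≈ 0.172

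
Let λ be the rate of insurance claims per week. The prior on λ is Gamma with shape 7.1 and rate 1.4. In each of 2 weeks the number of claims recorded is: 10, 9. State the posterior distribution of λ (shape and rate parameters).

Posterior: Gamma(shape=26.1, rate=3.4)

The Poisson likelihood adds the total count to the shape and the number of exposure periods to the rate. Here ∑xᵢ = 19 and n = 2, so shape 7.1→26.1 and rate 1.4→3.4.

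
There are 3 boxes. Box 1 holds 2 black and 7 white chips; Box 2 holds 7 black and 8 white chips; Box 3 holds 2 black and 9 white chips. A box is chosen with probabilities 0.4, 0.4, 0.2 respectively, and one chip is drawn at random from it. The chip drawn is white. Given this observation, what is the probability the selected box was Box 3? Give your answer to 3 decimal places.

Posterior probability ≈ 0.238

P(white|Box 1) = 0.7778; P(white|Box 2) = 0.5333; P(white|Box 3) = 0.8182.
Prior × likelihood for each source: 0.4·0.7778=0.3111, 0.4·0.5333=0.2133, 0.2·0.8182=0.1636. Summing gives P(white) = 0.68808.
P(Box 3 | white) = 0.1636 / 0.68808 = 0.238.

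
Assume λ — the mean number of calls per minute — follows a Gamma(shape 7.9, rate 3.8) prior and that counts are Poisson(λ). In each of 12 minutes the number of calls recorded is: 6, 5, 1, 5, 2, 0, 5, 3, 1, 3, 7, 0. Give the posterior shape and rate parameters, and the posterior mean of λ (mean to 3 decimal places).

Posterior: Gamma(shape=45.9, rate=15.8); mean ≈ 2.905

Total count ∑xᵢ = 38 over n = 12 minutes.
Gamma is conjugate to the Poisson likelihood: posterior is Gamma(shape = 7.9+38 = 45.9, rate = 3.8+12 = 15.8).
E[λ | data] = 45.9/15.8 = 2.905.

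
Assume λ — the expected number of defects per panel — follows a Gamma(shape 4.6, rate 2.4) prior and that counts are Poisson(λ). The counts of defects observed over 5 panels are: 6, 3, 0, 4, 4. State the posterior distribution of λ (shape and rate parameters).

Posterior: Gamma(shape=21.6, rate=7.4)

Total count ∑xᵢ = 17 over n = 5 panels.
Gamma is conjugate to the Poisson likelihood: posterior is Gamma(shape = 4.6+17 = 21.6, rate = 2.4+5 = 7.4).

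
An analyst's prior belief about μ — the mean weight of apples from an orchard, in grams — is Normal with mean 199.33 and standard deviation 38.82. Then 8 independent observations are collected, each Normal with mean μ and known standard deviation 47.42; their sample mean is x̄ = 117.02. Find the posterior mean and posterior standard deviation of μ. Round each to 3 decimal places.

Posterior mean ≈ 129.959; posterior SD ≈ 15.391

Prior precision 1/τ₀² = 1/38.82² = 0.00066357; data precision n/σ² = 8/47.42² = 0.00355768.
Posterior precision = 0.00066357 + 0.00355768 = 0.00422125, giving posterior SD = 1/√0.00422125 = 15.391.
Posterior mean = (0.00066357·199.33 + 0.00355768·117.02) / 0.00422125 = 129.959.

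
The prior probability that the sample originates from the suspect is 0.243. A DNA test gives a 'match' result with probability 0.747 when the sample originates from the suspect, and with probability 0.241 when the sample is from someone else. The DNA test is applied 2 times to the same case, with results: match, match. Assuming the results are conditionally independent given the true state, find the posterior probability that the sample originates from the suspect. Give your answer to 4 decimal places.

Posterior P(H) ≈ 0.7551

Let H be the event that the sample originates from the suspect; start with P(H) = 0.243. P('match'|H) = 0.747, P('match'|¬H) = 0.241.
Update on result 1 ('match'): P(H) ← 0.747·0.2430 / (0.747·0.2430 + 0.241·0.7570) = 0.18152/0.36396 = 0.4987.
Update on result 2 ('match'): P(H) ← 0.747·0.4987 / (0.747·0.4987 + 0.241·0.5013) = 0.37256/0.49336 = 0.7551.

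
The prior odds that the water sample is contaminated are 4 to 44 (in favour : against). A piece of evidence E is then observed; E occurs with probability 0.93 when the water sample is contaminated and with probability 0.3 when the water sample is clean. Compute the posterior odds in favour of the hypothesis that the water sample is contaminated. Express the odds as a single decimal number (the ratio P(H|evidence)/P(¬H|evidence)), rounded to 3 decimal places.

Posterior odds ≈ 0.282

Prior odds = 4/44 = 0.090909.
Likelihood ratio for E = 0.93/0.3 = 3.1000.
Posterior odds = prior odds × LR = 0.28182.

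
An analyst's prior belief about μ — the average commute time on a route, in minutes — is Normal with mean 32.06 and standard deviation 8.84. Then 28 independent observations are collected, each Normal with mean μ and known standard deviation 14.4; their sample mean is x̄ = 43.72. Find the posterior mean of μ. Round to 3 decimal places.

With known σ, the Normal prior is conjugate. Weight on the data is w = (n/σ²)/(n/σ² + 1/τ₀²) = 0.135031/(0.135031+0.0127966) = 0.91344.
Posterior mean = w·x̄ + (1−w)·μ₀ = 0.91344·43.72 + 0.086565·32.06 = 42.711.

Posterior mean ≈ 42.711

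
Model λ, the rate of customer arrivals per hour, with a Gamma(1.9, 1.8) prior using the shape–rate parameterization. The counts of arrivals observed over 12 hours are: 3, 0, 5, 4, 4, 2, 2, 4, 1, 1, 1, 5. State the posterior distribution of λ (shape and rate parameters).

Total count ∑xᵢ = 32 over n = 12 hours.
Gamma is conjugate to the Poisson likelihood: posterior is Gamma(shape = 1.9+32 = 33.9, rate = 1.8+12 = 13.8).

Posterior: Gamma(shape=33.9, rate=13.8)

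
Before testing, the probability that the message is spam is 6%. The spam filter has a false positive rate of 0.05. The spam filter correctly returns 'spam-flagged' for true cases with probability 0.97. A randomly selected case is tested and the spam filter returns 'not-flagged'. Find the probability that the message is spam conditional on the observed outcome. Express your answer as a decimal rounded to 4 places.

P(H | E) ≈ 0.0020

Let H be the event that the message is spam. P(H) = 0.06, so P(¬H) = 0.94. With E the 'not-flagged' result, P(E|H) = 0.03 and P(E|¬H) = 0.95.
P(E) = 0.03·0.06 + 0.95·0.94 = 0.0018000 + 0.89300 = 0.89480.
By Bayes' theorem, P(H|E) = 0.0018000 / 0.89480 = 0.0020.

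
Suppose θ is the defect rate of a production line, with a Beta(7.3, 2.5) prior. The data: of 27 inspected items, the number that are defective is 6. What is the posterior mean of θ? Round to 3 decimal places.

Observing 6 successes and 21 failures updates Beta(7.3, 2.5) by adding the success and failure counts to the two shape parameters: α = 7.3+6 = 13.3, β = 2.5+21 = 23.5.
E[θ | data] = 13.3/(13.3+23.5) = 0.361.

Posterior mean ≈ 0.361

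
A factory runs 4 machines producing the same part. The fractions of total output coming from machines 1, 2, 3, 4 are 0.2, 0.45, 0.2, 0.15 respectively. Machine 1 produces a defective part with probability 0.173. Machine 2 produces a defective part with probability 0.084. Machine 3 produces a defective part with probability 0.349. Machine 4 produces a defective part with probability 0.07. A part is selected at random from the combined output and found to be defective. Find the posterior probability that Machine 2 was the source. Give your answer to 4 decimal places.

Posterior probability ≈ 0.2475

Tabulate prior·likelihood by source: [1] prior 0.2, lik 0.173, product 0.03460; [2] prior 0.45, lik 0.084, product 0.03780; [3] prior 0.2, lik 0.349, product 0.06980; [4] prior 0.15, lik 0.07, product 0.01050.
Normalizing constant = 0.15270; the posterior for Machine 2 is its product over the sum, 0.03780/0.15270 = 0.2475.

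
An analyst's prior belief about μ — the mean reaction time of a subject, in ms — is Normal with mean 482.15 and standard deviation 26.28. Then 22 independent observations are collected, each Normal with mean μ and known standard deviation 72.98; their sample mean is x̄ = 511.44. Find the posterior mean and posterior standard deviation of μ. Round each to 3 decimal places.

Posterior mean ≈ 503.838; posterior SD ≈ 13.389

With known σ, the Normal prior is conjugate. Weight on the data is w = (n/σ²)/(n/σ² + 1/τ₀²) = 0.00413062/(0.00413062+0.00144794) = 0.74045.
Posterior mean = w·x̄ + (1−w)·μ₀ = 0.74045·511.44 + 0.25955·482.15 = 503.838. Posterior variance = 1/(0.00413062+0.00144794) = 179.258, so SD = 13.389.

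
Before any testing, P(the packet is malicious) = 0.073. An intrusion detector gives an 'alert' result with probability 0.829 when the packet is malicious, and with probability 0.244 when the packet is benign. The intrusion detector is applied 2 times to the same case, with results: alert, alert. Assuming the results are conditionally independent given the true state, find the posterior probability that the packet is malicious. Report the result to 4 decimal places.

With H the event that the packet is malicious, the joint likelihood of the observed sequence is P(data|H) = 0.829·0.829 = 0.68724 and P(data|¬H) = 0.244·0.244 = 0.059536.
Bayes: P(H|data) = 0.073·0.68724 / (0.073·0.68724 + 0.927·0.059536) = 0.050169/0.10536 = 0.4762.

Posterior P(H) ≈ 0.4762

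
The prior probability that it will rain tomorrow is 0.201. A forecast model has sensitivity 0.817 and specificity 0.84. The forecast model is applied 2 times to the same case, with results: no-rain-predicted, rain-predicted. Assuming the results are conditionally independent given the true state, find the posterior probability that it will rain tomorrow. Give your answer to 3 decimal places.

Posterior P(H) ≈ 0.219

With H the event that it will rain tomorrow, the joint likelihood of the observed sequence is P(data|H) = 0.183·0.817 = 0.14951 and P(data|¬H) = 0.84·0.16 = 0.13440.
Bayes: P(H|data) = 0.201·0.14951 / (0.201·0.14951 + 0.799·0.13440) = 0.030052/0.13744 = 0.2187.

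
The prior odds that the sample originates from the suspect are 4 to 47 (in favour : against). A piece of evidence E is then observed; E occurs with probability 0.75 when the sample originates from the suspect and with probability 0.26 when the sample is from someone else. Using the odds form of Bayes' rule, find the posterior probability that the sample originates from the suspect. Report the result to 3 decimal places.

Prior odds = 4/47 = 0.085106.
Likelihood ratio for E = 0.75/0.26 = 2.8846.
Posterior odds = prior odds × LR = 0.24550.
Posterior probability = odds/(1+odds) = 0.24550/1.2455 = 0.197.

Posterior probability ≈ 0.197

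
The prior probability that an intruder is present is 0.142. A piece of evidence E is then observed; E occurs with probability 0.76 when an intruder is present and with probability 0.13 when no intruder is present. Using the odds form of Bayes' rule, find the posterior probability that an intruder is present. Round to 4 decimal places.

Posterior probability ≈ 0.4918

Prior odds = 0.142/(1−0.142) = 0.16550. In log-odds, ln(0.16550) = -1.7988.
Add log likelihood ratio: ln(5.8462) = 1.7658.
Posterior log-odds = -0.032993, so posterior odds = exp(-0.032993) = 0.96755. Converting, P(H|E) = 0.96755/1.9675 = 0.4918.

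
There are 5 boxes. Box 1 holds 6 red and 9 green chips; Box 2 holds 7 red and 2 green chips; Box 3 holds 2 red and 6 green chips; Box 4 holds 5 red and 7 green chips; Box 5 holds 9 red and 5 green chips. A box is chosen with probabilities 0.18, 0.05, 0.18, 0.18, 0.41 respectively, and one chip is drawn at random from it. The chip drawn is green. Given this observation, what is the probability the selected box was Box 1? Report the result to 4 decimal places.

P(green|Box 1) = 0.6; P(green|Box 2) = 0.2222; P(green|Box 3) = 0.75; P(green|Box 4) = 0.5833; P(green|Box 5) = 0.3571.
Prior × likelihood for each source: 0.18·0.6=0.1080, 0.05·0.2222=0.01111, 0.18·0.75=0.1350, 0.18·0.5833=0.1050, 0.41·0.3571=0.1464. Summing gives P(green) = 0.50554.
P(Box 1 | green) = 0.1080 / 0.50554 = 0.2136.

Posterior probability ≈ 0.2136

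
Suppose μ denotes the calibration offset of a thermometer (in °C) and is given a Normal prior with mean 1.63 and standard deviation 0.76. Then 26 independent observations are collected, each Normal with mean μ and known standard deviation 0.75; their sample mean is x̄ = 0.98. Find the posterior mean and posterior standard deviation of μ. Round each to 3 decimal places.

Posterior mean ≈ 1.003; posterior SD ≈ 0.144

Prior precision 1/τ₀² = 1/0.76² = 1.73130; data precision n/σ² = 26/0.75² = 46.2222.
Posterior precision = 1.73130 + 46.2222 = 47.9535, giving posterior SD = 1/√47.9535 = 0.144.
Posterior mean = (1.73130·1.63 + 46.2222·0.98) / 47.9535 = 1.003.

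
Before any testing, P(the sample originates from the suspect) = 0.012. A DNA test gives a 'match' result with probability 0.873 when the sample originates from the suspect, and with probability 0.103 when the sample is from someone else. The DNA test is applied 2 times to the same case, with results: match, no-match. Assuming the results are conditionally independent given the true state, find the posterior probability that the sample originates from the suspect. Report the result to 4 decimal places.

Posterior P(H) ≈ 0.0144

With H the event that the sample originates from the suspect, the joint likelihood of the observed sequence is P(data|H) = 0.873·0.127 = 0.11087 and P(data|¬H) = 0.103·0.897 = 0.092391.
Bayes: P(H|data) = 0.012·0.11087 / (0.012·0.11087 + 0.988·0.092391) = 0.0013305/0.092613 = 0.0144.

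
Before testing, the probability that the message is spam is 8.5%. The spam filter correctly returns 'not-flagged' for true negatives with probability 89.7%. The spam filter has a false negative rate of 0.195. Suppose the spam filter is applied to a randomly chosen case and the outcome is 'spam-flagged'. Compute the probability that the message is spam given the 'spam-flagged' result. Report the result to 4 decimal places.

Write H for 'the message is spam'. Prior odds H:¬H = 0.085/0.915 = 0.092896. For the 'spam-flagged' outcome, the likelihood ratio is 0.805/0.103 = 7.8155.
Posterior odds = 0.092896 × 7.8155 = 0.72603, so P(H|E) = 0.72603/(1+0.72603) = 0.4206.

P(H | E) ≈ 0.4206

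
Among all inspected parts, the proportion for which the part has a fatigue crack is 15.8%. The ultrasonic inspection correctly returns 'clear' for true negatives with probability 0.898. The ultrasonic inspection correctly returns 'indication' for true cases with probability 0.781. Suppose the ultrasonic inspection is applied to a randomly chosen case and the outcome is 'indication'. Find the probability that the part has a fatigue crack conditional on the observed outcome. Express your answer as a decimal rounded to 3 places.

Write H for 'the part has a fatigue crack'. Prior odds H:¬H = 0.158/0.842 = 0.18765. For the 'indication' outcome, the likelihood ratio is 0.781/0.102 = 7.6569.
Posterior odds = 0.18765 × 7.6569 = 1.4368, so P(H|E) = 1.4368/(1+1.4368) = 0.590.

P(H | E) ≈ 0.590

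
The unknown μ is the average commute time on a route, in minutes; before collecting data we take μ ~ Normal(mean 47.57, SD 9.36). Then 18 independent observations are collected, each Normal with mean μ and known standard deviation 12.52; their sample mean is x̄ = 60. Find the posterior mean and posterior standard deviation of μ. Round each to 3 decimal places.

Posterior mean ≈ 58.876; posterior SD ≈ 2.814

With known σ, the Normal prior is conjugate. Weight on the data is w = (n/σ²)/(n/σ² + 1/τ₀²) = 0.114832/(0.114832+0.0114143) = 0.90959.
Posterior mean = w·x̄ + (1−w)·μ₀ = 0.90959·60 + 0.090413·47.57 = 58.876. Posterior variance = 1/(0.114832+0.0114143) = 7.92101, so SD = 2.814.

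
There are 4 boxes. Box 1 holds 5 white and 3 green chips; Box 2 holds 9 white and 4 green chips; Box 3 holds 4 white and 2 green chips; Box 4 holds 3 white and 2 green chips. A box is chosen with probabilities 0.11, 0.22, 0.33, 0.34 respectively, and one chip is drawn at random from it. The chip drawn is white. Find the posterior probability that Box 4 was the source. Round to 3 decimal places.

Tabulate prior·likelihood by source: [1] prior 0.11, lik 0.625, product 0.06875; [2] prior 0.22, lik 0.6923, product 0.1523; [3] prior 0.33, lik 0.6667, product 0.2200; [4] prior 0.34, lik 0.6, product 0.2040.
Normalizing constant = 0.64506; the posterior for Box 4 is its product over the sum, 0.2040/0.64506 = 0.316.

Posterior probability ≈ 0.316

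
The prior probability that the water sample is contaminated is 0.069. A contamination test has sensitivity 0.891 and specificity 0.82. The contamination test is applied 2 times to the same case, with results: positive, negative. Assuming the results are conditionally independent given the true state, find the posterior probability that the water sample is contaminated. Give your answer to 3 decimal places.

Let H be the event that the water sample is contaminated; start with P(H) = 0.069. P('positive'|H) = 0.891, P('positive'|¬H) = 0.18.
Update on result 1 ('positive'): P(H) ← 0.891·0.0690 / (0.891·0.0690 + 0.18·0.9310) = 0.061479/0.22906 = 0.2684.
Update on result 2 ('negative'): P(H) ← 0.109·0.2684 / (0.109·0.2684 + 0.82·0.7316) = 0.029255/0.62917 = 0.0465.

Posterior P(H) ≈ 0.046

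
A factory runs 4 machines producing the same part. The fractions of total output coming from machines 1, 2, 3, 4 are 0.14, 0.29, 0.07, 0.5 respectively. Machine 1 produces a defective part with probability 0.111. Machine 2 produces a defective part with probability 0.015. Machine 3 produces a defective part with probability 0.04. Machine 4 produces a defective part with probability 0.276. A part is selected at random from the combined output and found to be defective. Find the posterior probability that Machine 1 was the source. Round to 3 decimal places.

Tabulate prior·likelihood by source: [1] prior 0.14, lik 0.111, product 0.01554; [2] prior 0.29, lik 0.015, product 0.004350; [3] prior 0.07, lik 0.04, product 0.002800; [4] prior 0.5, lik 0.276, product 0.1380.
Normalizing constant = 0.16069; the posterior for Machine 1 is its product over the sum, 0.01554/0.16069 = 0.097.

Posterior probability ≈ 0.097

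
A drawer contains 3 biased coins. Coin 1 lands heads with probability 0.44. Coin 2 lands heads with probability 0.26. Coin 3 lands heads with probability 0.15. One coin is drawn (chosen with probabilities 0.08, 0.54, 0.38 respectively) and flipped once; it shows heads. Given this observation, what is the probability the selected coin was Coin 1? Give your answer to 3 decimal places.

Posterior probability ≈ 0.151

Tabulate prior·likelihood by source: [1] prior 0.08, lik 0.44, product 0.03520; [2] prior 0.54, lik 0.26, product 0.1404; [3] prior 0.38, lik 0.15, product 0.05700.
Normalizing constant = 0.23260; the posterior for Coin 1 is its product over the sum, 0.03520/0.23260 = 0.151.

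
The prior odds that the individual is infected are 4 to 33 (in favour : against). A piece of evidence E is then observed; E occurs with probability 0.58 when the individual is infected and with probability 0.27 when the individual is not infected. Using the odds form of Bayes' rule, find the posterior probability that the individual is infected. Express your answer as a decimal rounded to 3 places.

Prior odds = 4/33 = 0.12121.
Likelihood ratio for E = 0.58/0.27 = 2.1481.
Posterior odds = prior odds × LR = 0.26038.
Posterior probability = odds/(1+odds) = 0.26038/1.2604 = 0.207.

Posterior probability ≈ 0.207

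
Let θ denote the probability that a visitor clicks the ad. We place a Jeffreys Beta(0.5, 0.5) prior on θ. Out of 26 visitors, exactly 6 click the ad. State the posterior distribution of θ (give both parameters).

Posterior: Beta(6.5, 20.5)

Observing 6 successes and 20 failures updates Beta(0.5, 0.5) by adding the success and failure counts to the two shape parameters: α = 0.5+6 = 6.5, β = 0.5+20 = 20.5.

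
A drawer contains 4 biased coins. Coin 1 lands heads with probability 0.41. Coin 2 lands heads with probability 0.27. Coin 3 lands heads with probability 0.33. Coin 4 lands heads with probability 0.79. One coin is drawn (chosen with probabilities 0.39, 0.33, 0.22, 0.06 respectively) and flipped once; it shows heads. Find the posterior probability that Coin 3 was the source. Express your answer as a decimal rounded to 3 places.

Tabulate prior·likelihood by source: [1] prior 0.39, lik 0.41, product 0.1599; [2] prior 0.33, lik 0.27, product 0.08910; [3] prior 0.22, lik 0.33, product 0.07260; [4] prior 0.06, lik 0.79, product 0.04740.
Normalizing constant = 0.36900; the posterior for Coin 3 is its product over the sum, 0.07260/0.36900 = 0.197.

Posterior probability ≈ 0.197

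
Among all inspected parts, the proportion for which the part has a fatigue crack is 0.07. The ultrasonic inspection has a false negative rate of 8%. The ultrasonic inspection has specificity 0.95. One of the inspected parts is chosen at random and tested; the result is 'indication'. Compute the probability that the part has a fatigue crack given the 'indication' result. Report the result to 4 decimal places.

P(H | E) ≈ 0.5807

Write H for 'the part has a fatigue crack'. Prior odds H:¬H = 0.07/0.93 = 0.075269. For the 'indication' outcome, the likelihood ratio is 0.92/0.05 = 18.400.
Posterior odds = 0.075269 × 18.400 = 1.3849, so P(H|E) = 1.3849/(1+1.3849) = 0.5807.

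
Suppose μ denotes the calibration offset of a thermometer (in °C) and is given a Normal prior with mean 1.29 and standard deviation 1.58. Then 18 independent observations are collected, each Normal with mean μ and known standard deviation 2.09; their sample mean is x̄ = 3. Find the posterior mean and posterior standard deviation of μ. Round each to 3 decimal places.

Prior precision 1/τ₀² = 1/1.58² = 0.400577; data precision n/σ² = 18/2.09² = 4.12078.
Posterior precision = 0.400577 + 4.12078 = 4.52136, giving posterior SD = 1/√4.52136 = 0.470.
Posterior mean = (0.400577·1.29 + 4.12078·3) / 4.52136 = 2.848.

Posterior mean ≈ 2.848; posterior SD ≈ 0.470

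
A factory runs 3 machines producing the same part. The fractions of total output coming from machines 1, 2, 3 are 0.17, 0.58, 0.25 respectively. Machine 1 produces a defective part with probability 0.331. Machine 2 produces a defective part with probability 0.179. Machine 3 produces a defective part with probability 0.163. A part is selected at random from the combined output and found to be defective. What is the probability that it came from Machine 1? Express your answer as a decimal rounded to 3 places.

Posterior probability ≈ 0.280

Tabulate prior·likelihood by source: [1] prior 0.17, lik 0.331, product 0.05627; [2] prior 0.58, lik 0.179, product 0.1038; [3] prior 0.25, lik 0.163, product 0.04075.
Normalizing constant = 0.20084; the posterior for Machine 1 is its product over the sum, 0.05627/0.20084 = 0.280.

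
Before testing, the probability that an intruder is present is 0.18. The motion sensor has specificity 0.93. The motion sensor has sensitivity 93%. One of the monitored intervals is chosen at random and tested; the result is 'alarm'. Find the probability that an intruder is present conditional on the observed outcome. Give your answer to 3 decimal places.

Write H for 'an intruder is present'. Prior odds H:¬H = 0.18/0.82 = 0.21951. For the 'alarm' outcome, the likelihood ratio is 0.93/0.07 = 13.286.
Posterior odds = 0.21951 × 13.286 = 2.9164, so P(H|E) = 2.9164/(1+2.9164) = 0.745.

P(H | E) ≈ 0.745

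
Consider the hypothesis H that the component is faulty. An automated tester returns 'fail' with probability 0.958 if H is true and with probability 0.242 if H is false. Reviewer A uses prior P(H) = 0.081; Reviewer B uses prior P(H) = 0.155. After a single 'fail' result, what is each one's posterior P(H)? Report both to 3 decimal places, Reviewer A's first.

Reviewer A: 0.259; Reviewer B: 0.421

P('+'|H) = 0.958, P('+'|¬H) = 0.242.
Reviewer A: numerator 0.958·0.081 = 0.077598; evidence = 0.077598+0.242·0.919 = 0.30000; posterior = 0.259.
Reviewer B: numerator 0.958·0.155 = 0.14849; evidence = 0.14849+0.242·0.845 = 0.35298; posterior = 0.421.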